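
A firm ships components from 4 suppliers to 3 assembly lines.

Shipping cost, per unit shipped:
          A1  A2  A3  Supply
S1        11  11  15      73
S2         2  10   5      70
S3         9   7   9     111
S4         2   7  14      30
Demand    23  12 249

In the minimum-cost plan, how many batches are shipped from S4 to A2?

The minimum-cost plan:
  S1–A2: 5 × 11 = 55
  S1–A3: 68 × 15 = 1020
  S2–A3: 70 × 5 = 350
  S3–A3: 111 × 9 = 999
  S4–A1: 23 × 2 = 46
  S4–A2: 7 × 7 = 49
Total cost = 2519.
So S4→A2 carries 7 batches.

7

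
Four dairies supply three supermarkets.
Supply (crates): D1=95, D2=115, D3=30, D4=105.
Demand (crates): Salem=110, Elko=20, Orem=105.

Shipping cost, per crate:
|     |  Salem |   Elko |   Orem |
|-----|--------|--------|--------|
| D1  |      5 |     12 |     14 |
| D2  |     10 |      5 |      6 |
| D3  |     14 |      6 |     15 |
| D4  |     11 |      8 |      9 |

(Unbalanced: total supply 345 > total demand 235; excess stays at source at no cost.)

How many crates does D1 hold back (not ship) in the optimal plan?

0

Minimum-cost shipments:
  D1→Salem: 95 crates
  D2→Salem: 10 crates
  D2→Orem: 105 crates
  D3→Elko: 20 crates
  D4→Salem: 5 crates
Total cost = 1380.
D1 ships 95 of its 95, leaving 0.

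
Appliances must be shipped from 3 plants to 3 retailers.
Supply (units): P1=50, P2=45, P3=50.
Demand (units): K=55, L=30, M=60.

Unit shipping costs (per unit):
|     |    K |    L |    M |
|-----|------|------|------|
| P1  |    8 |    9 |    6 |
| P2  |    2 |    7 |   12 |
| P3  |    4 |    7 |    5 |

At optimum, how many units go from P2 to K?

45

The minimum-cost plan:
  P1→M: 50 × 6 = 300
  P2→K: 45 × 2 = 90
  P3→K: 10 × 4 = 40
  P3→L: 30 × 7 = 210
  P3→M: 10 × 5 = 50
Total cost = 690.
So P2→K carries 45 units.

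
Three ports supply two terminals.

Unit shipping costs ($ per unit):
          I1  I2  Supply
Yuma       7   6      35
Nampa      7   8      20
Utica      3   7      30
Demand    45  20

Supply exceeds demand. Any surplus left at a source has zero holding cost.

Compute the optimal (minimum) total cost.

315

Optimal allocation:
  Yuma to I2: 20 TEU
  Nampa to I1: 15 TEU
  Utica to I1: 30 TEU
Total cost = $315.
(Supply check: Yuma ships 20; Nampa ships 15; Utica ships 30.)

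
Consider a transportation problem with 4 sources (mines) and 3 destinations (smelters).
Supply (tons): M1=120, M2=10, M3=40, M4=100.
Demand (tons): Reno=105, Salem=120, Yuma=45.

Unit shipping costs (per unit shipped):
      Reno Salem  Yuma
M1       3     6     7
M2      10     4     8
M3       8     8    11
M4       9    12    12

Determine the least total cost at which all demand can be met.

1965

Optimal allocation:
  M1→Reno: 50 × 3 = 150
  M1→Salem: 70 × 6 = 420
  M2→Salem: 10 × 4 = 40
  M3→Salem: 40 × 8 = 320
  M4→Reno: 55 × 9 = 495
  M4→Yuma: 45 × 12 = 540
Total = 150 + 420 + 40 + 320 + 495 + 540 = 1965.
(Supply check: M1 ships 120; M2 ships 10; M3 ships 40; M4 ships 100.)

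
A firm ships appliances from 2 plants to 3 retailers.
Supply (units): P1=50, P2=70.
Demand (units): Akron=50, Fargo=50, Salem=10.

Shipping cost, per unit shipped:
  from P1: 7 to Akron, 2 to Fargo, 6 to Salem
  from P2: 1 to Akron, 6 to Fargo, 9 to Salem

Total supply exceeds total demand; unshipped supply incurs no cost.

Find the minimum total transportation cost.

One minimum-cost allocation:
  P1→Fargo: 50 units
  P2→Akron: 50 units
  P2→Salem: 10 units
Total cost = 240.
(Supply check: P1 ships 50; P2 ships 60.)

240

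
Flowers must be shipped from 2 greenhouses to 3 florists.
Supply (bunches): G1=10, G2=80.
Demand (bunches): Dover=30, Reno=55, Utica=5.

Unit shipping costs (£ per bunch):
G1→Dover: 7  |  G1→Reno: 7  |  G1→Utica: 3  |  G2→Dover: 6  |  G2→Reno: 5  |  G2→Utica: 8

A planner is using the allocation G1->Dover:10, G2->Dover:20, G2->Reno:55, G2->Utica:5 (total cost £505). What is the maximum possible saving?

30

Current plan cost = 10·7 + 20·6 + 55·5 + 5·8 = £505.
Optimal plan:
  G1 to Dover: 5 bunches
  G1 to Utica: 5 bunches
  G2 to Dover: 25 bunches
  G2 to Reno: 55 bunches
Optimal cost = £475.
Saving = 505 − 475 = £30.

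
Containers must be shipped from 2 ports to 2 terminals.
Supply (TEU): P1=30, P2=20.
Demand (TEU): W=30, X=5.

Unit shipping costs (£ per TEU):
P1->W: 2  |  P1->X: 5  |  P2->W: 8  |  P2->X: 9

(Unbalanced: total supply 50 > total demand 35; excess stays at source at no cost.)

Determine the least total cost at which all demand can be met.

An optimal shipping plan:
  P1 to W: 30 × £2 = £60
  P2 to X: 5 × £9 = £45
Total = 60 + 45 = £105.
(Supply check: P1 ships 30; P2 ships 5.)

105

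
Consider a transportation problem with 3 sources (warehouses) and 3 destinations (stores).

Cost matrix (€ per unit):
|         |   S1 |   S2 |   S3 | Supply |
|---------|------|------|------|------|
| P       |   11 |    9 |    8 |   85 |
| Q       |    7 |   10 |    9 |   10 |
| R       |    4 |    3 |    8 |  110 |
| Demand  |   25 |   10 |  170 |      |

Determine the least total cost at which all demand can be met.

1500

One minimum-cost allocation:
  P->S3: 85 units
  Q->S3: 10 units
  R->S1: 25 units
  R->S2: 10 units
  R->S3: 75 units
Total cost = €1500.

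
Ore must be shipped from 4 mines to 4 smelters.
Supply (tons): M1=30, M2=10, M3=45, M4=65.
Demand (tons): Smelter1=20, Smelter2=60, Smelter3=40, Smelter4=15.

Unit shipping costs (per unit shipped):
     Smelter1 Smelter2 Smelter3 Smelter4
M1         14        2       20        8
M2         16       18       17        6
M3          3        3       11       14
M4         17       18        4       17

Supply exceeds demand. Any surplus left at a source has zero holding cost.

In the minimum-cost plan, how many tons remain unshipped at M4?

15

An optimal plan:
  M1->Smelter2: 30 × 2 = 60
  M2->Smelter4: 10 × 6 = 60
  M3->Smelter1: 15 × 3 = 45
  M3->Smelter2: 30 × 3 = 90
  M4->Smelter1: 5 × 17 = 85
  M4->Smelter3: 40 × 4 = 160
  M4->Smelter4: 5 × 17 = 85
Total cost = 585.
M4 ships 50 of its 65, leaving 15.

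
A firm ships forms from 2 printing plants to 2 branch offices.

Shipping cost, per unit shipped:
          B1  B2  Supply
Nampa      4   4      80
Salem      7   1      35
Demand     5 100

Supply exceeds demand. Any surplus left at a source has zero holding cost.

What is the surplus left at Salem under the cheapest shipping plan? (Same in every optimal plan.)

0

Minimum-cost shipments:
  Nampa->B1: 5 × 4 = 20
  Nampa->B2: 65 × 4 = 260
  Salem->B2: 35 × 1 = 35
Total cost = 315.
Salem ships 35 of its 35, leaving 0.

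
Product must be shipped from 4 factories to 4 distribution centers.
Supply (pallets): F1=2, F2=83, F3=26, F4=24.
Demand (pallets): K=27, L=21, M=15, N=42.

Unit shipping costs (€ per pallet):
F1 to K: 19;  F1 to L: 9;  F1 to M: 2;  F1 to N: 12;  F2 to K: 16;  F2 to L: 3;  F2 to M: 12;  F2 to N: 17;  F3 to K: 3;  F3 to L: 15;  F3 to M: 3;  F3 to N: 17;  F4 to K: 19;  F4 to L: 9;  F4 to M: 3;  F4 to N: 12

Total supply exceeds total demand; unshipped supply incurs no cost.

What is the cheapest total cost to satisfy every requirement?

Optimal allocation:
  F1–M: 2 × €2 = €4
  F2–K: 1 × €16 = €16
  F2–L: 21 × €3 = €63
  F2–N: 31 × €17 = €527
  F3–K: 26 × €3 = €78
  F4–M: 13 × €3 = €39
  F4–N: 11 × €12 = €132
Total = 4 + 16 + 63 + 527 + 78 + 39 + 132 = €859.
(Supply check: F1 ships 2; F2 ships 53; F3 ships 26; F4 ships 24.)

859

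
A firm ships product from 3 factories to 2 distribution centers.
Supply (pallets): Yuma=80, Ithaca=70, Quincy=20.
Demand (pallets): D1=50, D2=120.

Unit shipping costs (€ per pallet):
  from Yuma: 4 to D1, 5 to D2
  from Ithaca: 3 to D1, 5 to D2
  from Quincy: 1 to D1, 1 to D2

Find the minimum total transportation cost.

Optimal allocation:
  Yuma->D2: 80 × €5 = €400
  Ithaca->D1: 50 × €3 = €150
  Ithaca->D2: 20 × €5 = €100
  Quincy->D2: 20 × €1 = €20
Total = 400 + 150 + 100 + 20 = €670.
(Supply check: Yuma ships 80; Ithaca ships 70; Quincy ships 20.)

670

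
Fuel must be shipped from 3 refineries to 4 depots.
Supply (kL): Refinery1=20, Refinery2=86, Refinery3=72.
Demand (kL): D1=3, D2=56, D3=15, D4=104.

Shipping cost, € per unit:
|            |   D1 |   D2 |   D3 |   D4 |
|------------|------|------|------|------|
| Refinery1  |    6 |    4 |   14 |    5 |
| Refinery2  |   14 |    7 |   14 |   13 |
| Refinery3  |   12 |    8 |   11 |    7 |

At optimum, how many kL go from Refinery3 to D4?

Solving gives:
  Refinery1->D4: 20 × €5 = €100
  Refinery2->D1: 3 × €14 = €42
  Refinery2->D2: 56 × €7 = €392
  Refinery2->D3: 15 × €14 = €210
  Refinery2->D4: 12 × €13 = €156
  Refinery3->D4: 72 × €7 = €504
Total cost = €1404.
So Refinery3→D4 carries 72 kL.

72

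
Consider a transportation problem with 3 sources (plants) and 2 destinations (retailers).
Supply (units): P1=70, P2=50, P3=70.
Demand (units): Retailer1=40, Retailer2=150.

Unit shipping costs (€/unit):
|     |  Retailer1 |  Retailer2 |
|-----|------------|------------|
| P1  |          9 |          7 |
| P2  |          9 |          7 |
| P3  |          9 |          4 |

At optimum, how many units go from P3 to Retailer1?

Solving gives:
  P1->Retailer1: 40 × €9 = €360
  P1->Retailer2: 30 × €7 = €210
  P2->Retailer2: 50 × €7 = €350
  P3->Retailer2: 70 × €4 = €280
Total cost = €1200.
The route P3→Retailer1 is not used.

0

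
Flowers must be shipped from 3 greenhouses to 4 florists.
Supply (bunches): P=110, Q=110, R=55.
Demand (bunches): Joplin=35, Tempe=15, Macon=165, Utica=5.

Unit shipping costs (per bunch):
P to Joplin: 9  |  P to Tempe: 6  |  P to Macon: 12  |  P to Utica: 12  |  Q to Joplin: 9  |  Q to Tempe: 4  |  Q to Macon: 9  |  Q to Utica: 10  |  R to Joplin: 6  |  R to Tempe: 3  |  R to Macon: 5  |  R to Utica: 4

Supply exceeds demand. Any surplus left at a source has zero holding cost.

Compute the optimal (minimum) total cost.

An optimal shipping plan:
  P->Joplin: 35 × 9 = 315
  P->Tempe: 15 × 6 = 90
  P->Macon: 5 × 12 = 60
  Q->Macon: 110 × 9 = 990
  R->Macon: 50 × 5 = 250
  R->Utica: 5 × 4 = 20
Total = 315 + 90 + 60 + 990 + 250 + 20 = 1725.
(Supply check: P ships 55; Q ships 110; R ships 55.)

1725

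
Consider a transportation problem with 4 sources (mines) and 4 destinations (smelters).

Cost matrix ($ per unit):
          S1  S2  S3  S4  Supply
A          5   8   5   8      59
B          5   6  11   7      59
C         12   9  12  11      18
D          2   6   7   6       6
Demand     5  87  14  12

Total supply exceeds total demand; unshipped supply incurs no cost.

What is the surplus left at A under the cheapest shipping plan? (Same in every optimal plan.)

6

An optimal plan:
  A–S2: 28 tons
  A–S3: 14 tons
  A–S4: 11 tons
  B–S2: 59 tons
  D–S1: 5 tons
  D–S4: 1 tons
Total cost = $752.
A ships 53 of its 59, leaving 6.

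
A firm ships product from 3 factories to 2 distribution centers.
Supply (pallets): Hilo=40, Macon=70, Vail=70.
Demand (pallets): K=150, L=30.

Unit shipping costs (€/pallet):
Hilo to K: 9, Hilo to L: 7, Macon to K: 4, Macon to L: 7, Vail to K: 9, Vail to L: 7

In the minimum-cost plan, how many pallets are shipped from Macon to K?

Optimal shipments:
  Hilo→K: 10 × €9 = €90
  Hilo→L: 30 × €7 = €210
  Macon→K: 70 × €4 = €280
  Vail→K: 70 × €9 = €630
Total cost = €1210.
So Macon→K carries 70 pallets.

70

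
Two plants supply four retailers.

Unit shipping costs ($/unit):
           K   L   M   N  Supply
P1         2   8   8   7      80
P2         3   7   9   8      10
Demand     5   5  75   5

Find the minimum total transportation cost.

685

An optimal shipping plan:
  P1–K: 5 × $2 = $10
  P1–M: 70 × $8 = $560
  P1–N: 5 × $7 = $35
  P2–L: 5 × $7 = $35
  P2–M: 5 × $9 = $45
Total = 10 + 560 + 35 + 35 + 45 = $685.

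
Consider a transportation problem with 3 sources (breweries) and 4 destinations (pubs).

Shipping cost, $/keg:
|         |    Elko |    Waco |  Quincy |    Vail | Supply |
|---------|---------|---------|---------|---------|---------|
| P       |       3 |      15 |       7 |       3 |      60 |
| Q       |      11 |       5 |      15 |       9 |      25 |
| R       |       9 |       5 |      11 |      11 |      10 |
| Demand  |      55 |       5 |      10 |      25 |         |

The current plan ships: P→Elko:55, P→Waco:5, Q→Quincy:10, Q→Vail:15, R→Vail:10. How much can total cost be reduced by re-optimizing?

140

Current plan cost = 55·3 + 5·15 + 10·15 + 15·9 + 10·11 = $635.
Optimal plan:
  P to Elko: 55 kegs
  P to Vail: 5 kegs
  Q to Waco: 5 kegs
  Q to Vail: 20 kegs
  R to Quincy: 10 kegs
Optimal cost = $495.
Saving = 635 − 495 = $140.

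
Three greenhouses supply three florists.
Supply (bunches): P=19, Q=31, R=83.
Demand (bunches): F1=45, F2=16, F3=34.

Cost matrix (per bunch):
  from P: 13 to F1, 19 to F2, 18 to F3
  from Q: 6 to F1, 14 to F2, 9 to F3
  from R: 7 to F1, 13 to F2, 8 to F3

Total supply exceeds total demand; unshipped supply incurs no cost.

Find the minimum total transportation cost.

A cheapest plan:
  Q–F1: 31 bunches
  R–F1: 14 bunches
  R–F2: 16 bunches
  R–F3: 34 bunches
Total cost = 764.
(Supply check: P ships 0; Q ships 31; R ships 64.)

764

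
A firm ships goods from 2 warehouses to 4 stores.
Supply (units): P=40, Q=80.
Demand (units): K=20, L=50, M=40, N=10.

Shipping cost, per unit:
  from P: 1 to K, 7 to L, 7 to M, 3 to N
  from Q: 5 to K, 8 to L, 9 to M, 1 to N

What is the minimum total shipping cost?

750

One minimum-cost allocation:
  P→K: 20 × 1 = 20
  P→M: 20 × 7 = 140
  Q→L: 50 × 8 = 400
  Q→M: 20 × 9 = 180
  Q→N: 10 × 1 = 10
Total = 20 + 140 + 400 + 180 + 10 = 750.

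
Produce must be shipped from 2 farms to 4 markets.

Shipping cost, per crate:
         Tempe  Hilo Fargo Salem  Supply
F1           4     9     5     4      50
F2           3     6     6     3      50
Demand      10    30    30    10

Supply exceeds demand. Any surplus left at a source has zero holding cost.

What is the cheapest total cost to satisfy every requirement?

A cheapest plan:
  F1→Fargo: 30 × 5 = 150
  F2→Tempe: 10 × 3 = 30
  F2→Hilo: 30 × 6 = 180
  F2→Salem: 10 × 3 = 30
Total = 150 + 30 + 180 + 30 = 390.

390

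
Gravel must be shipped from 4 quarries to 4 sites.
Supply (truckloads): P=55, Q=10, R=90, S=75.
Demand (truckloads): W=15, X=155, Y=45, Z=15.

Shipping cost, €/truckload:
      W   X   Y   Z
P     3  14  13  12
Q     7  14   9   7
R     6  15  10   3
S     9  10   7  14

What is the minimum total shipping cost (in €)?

A cheapest plan:
  P->W: 15 × €3 = €45
  P->X: 40 × €14 = €560
  Q->X: 10 × €14 = €140
  R->X: 30 × €15 = €450
  R->Y: 45 × €10 = €450
  R->Z: 15 × €3 = €45
  S->X: 75 × €10 = €750
Total = 45 + 560 + 140 + 450 + 450 + 45 + 750 = €2440.

2440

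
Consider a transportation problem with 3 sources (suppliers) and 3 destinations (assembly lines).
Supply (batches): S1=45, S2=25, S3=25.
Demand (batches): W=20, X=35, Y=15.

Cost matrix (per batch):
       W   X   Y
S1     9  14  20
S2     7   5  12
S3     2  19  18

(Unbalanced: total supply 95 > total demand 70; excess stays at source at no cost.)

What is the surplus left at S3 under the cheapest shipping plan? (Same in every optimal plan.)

0

Minimum-cost shipments:
  S1->X: 10 × 14 = 140
  S1->Y: 10 × 20 = 200
  S2->X: 25 × 5 = 125
  S3->W: 20 × 2 = 40
  S3->Y: 5 × 18 = 90
Total cost = 595.
S3 ships 25 of its 25, leaving 0.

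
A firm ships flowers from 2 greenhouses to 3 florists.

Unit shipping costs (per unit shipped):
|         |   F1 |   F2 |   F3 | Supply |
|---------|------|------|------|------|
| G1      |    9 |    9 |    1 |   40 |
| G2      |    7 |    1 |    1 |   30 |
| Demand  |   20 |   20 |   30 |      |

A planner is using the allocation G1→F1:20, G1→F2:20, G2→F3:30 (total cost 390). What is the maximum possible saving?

180

Current plan cost = 20·9 + 20·9 + 30·1 = 390.
Optimal plan:
  G1→F1: 10 × 9 = 90
  G1→F3: 30 × 1 = 30
  G2→F1: 10 × 7 = 70
  G2→F2: 20 × 1 = 20
Optimal cost = 210.
Saving = 390 − 210 = 180.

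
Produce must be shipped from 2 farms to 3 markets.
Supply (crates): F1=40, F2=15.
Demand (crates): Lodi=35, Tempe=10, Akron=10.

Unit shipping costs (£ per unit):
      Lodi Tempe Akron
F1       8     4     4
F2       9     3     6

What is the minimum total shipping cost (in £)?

355

One minimum-cost allocation:
  F1 to Lodi: 30 × £8 = £240
  F1 to Akron: 10 × £4 = £40
  F2 to Lodi: 5 × £9 = £45
  F2 to Tempe: 10 × £3 = £30
Total = 240 + 40 + 45 + 30 = £355.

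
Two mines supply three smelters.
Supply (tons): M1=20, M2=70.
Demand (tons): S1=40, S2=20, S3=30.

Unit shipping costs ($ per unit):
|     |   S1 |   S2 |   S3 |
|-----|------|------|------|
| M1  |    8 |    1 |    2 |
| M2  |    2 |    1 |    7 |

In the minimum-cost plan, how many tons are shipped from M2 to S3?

10

Solving gives:
  M1->S3: 20 × $2 = $40
  M2->S1: 40 × $2 = $80
  M2->S2: 20 × $1 = $20
  M2->S3: 10 × $7 = $70
Total cost = $210.
So M2→S3 carries 10 tons.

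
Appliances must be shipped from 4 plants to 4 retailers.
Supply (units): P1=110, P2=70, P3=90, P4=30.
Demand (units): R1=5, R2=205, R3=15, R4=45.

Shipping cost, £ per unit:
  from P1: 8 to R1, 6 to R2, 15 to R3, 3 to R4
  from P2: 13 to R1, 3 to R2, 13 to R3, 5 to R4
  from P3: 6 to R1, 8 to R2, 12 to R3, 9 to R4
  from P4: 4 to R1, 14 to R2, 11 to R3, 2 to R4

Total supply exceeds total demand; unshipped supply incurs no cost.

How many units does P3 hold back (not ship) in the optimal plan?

Minimum-cost shipments:
  P1→R2: 95 × £6 = £570
  P1→R4: 15 × £3 = £45
  P2→R2: 70 × £3 = £210
  P3→R1: 5 × £6 = £30
  P3→R2: 40 × £8 = £320
  P3→R3: 15 × £12 = £180
  P4→R4: 30 × £2 = £60
Total cost = £1415.
P3 ships 60 of its 90, leaving 30.

30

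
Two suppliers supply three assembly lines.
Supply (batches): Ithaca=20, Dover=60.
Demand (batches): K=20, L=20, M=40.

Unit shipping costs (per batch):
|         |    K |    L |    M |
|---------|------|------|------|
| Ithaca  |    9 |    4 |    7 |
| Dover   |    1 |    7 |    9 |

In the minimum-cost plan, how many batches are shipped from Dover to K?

The minimum-cost plan:
  Ithaca–L: 20 batches
  Dover–K: 20 batches
  Dover–M: 40 batches
Total cost = 460.
So Dover→K carries 20 batches.

20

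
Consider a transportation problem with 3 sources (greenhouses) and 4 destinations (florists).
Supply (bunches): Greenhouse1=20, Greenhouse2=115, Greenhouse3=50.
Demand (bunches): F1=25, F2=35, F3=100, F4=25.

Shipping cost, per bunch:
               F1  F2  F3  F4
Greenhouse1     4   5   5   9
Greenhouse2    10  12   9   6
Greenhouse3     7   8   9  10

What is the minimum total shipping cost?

1435

Optimal allocation:
  Greenhouse1–F2: 10 bunches
  Greenhouse1–F3: 10 bunches
  Greenhouse2–F3: 90 bunches
  Greenhouse2–F4: 25 bunches
  Greenhouse3–F1: 25 bunches
  Greenhouse3–F2: 25 bunches
Total cost = 1435.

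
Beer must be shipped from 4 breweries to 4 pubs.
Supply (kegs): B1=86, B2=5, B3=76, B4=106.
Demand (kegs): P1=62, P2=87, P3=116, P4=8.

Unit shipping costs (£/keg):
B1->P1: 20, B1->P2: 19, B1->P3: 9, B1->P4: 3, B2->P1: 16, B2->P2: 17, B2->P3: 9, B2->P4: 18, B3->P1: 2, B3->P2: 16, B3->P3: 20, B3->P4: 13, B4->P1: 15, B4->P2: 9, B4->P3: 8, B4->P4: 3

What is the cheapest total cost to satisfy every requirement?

2040

Optimal allocation:
  B1–P3: 78 kegs
  B1–P4: 8 kegs
  B2–P3: 5 kegs
  B3–P1: 62 kegs
  B3–P2: 14 kegs
  B4–P2: 73 kegs
  B4–P3: 33 kegs
Total cost = £2040.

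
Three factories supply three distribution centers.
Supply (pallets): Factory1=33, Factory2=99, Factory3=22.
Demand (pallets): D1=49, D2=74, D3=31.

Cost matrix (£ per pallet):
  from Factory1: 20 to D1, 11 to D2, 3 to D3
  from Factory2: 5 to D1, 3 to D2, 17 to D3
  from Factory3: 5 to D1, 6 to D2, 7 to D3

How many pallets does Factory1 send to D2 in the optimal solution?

Optimal shipments:
  Factory1 to D2: 2 × £11 = £22
  Factory1 to D3: 31 × £3 = £93
  Factory2 to D1: 27 × £5 = £135
  Factory2 to D2: 72 × £3 = £216
  Factory3 to D1: 22 × £5 = £110
Total cost = £576.
So Factory1→D2 carries 2 pallets.

2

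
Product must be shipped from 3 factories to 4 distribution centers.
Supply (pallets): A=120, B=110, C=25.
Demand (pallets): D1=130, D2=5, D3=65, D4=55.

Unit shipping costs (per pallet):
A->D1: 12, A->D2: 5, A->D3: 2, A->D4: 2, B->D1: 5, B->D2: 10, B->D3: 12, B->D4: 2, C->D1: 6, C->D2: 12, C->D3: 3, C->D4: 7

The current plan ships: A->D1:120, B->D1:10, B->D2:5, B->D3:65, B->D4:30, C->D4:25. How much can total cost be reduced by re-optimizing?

1615

Current plan cost = 120·12 + 10·5 + 5·10 + 65·12 + 30·2 + 25·7 = 2555.
Optimal plan:
  A→D2: 5 × 5 = 25
  A→D3: 60 × 2 = 120
  A→D4: 55 × 2 = 110
  B→D1: 110 × 5 = 550
  C→D1: 20 × 6 = 120
  C→D3: 5 × 3 = 15
Optimal cost = 940.
Saving = 2555 − 940 = 1615.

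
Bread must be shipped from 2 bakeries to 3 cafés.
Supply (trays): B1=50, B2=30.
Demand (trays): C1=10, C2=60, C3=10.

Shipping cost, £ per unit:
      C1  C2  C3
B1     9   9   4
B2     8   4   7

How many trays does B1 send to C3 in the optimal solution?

Optimal shipments:
  B1 to C1: 10 trays
  B1 to C2: 30 trays
  B1 to C3: 10 trays
  B2 to C2: 30 trays
Total cost = £520.
So B1→C3 carries 10 trays.

10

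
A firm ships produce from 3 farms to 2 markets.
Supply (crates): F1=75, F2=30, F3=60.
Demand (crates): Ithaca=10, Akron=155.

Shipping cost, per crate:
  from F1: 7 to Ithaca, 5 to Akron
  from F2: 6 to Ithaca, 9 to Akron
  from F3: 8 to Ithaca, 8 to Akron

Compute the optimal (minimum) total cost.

1095

Optimal allocation:
  F1->Akron: 75 × 5 = 375
  F2->Ithaca: 10 × 6 = 60
  F2->Akron: 20 × 9 = 180
  F3->Akron: 60 × 8 = 480
Total = 375 + 60 + 180 + 480 = 1095.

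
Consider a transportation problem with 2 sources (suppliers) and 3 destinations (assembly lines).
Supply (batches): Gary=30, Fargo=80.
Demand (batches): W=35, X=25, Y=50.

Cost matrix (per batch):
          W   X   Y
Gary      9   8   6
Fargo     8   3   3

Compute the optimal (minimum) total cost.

535

Optimal allocation:
  Gary→W: 30 × 9 = 270
  Fargo→W: 5 × 8 = 40
  Fargo→X: 25 × 3 = 75
  Fargo→Y: 50 × 3 = 150
Total = 270 + 40 + 75 + 150 = 535.
(Supply check: Gary ships 30; Fargo ships 80.)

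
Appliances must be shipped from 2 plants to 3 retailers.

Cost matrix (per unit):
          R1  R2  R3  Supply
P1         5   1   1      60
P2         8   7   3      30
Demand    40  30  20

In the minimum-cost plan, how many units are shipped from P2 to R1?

The minimum-cost plan:
  P1->R1: 30 × 5 = 150
  P1->R2: 30 × 1 = 30
  P2->R1: 10 × 8 = 80
  P2->R3: 20 × 3 = 60
Total cost = 320.
So P2→R1 carries 10 units.

10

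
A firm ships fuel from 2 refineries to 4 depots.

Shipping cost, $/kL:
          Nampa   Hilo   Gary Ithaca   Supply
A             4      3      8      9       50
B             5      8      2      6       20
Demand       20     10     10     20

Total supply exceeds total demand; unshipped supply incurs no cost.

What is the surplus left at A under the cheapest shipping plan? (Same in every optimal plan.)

10

Minimum-cost shipments:
  A to Nampa: 20 × $4 = $80
  A to Hilo: 10 × $3 = $30
  A to Ithaca: 10 × $9 = $90
  B to Gary: 10 × $2 = $20
  B to Ithaca: 10 × $6 = $60
Total cost = $280.
A ships 40 of its 50, leaving 10.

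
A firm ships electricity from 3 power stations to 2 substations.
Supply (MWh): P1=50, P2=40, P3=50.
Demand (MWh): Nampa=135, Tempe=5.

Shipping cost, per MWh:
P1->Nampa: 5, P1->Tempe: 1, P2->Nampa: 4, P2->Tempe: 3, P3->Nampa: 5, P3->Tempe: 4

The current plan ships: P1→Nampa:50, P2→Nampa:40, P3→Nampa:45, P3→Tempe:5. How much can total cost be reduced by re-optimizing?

Current plan cost = 50·5 + 40·4 + 45·5 + 5·4 = 655.
Optimal plan:
  P1–Nampa: 45 × 5 = 225
  P1–Tempe: 5 × 1 = 5
  P2–Nampa: 40 × 4 = 160
  P3–Nampa: 50 × 5 = 250
Optimal cost = 640.
Saving = 655 − 640 = 15.

15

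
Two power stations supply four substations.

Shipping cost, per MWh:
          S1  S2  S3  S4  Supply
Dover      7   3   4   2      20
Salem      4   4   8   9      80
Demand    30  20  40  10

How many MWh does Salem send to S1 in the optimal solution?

Optimal shipments:
  Dover to S3: 10 × 4 = 40
  Dover to S4: 10 × 2 = 20
  Salem to S1: 30 × 4 = 120
  Salem to S2: 20 × 4 = 80
  Salem to S3: 30 × 8 = 240
Total cost = 500.
So Salem→S1 carries 30 MWh.

30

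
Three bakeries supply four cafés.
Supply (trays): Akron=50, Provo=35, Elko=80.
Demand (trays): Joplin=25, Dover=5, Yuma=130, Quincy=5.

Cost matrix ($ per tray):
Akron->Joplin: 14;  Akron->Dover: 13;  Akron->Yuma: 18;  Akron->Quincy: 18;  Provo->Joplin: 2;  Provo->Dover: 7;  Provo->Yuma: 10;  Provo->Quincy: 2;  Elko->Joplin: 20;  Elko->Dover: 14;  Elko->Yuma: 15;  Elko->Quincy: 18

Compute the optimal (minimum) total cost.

2185

An optimal shipping plan:
  Akron to Dover: 5 trays
  Akron to Yuma: 45 trays
  Provo to Joplin: 25 trays
  Provo to Yuma: 5 trays
  Provo to Quincy: 5 trays
  Elko to Yuma: 80 trays
Total cost = $2185.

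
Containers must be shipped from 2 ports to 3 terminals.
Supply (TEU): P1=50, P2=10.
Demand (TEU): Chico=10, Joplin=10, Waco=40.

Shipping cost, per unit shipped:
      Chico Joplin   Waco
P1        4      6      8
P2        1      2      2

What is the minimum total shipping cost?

360

One minimum-cost allocation:
  P1->Chico: 10 × 4 = 40
  P1->Joplin: 10 × 6 = 60
  P1->Waco: 30 × 8 = 240
  P2->Waco: 10 × 2 = 20
Total = 40 + 60 + 240 + 20 = 360.
(Supply check: P1 ships 50; P2 ships 10.)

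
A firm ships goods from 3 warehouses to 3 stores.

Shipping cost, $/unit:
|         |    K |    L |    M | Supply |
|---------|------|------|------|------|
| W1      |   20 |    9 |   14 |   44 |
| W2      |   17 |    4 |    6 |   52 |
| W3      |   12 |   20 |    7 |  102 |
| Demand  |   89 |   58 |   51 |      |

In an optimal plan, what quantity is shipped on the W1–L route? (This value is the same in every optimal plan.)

44

Optimal shipments:
  W1→L: 44 × $9 = $396
  W2→L: 14 × $4 = $56
  W2→M: 38 × $6 = $228
  W3→K: 89 × $12 = $1068
  W3→M: 13 × $7 = $91
Total cost = $1839.
So W1→L carries 44 units.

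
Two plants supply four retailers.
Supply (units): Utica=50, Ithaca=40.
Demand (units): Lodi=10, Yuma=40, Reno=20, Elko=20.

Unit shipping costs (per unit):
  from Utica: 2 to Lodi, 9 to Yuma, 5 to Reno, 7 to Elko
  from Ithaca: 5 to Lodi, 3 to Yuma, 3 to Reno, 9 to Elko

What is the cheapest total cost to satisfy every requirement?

One minimum-cost allocation:
  Utica->Lodi: 10 × 2 = 20
  Utica->Reno: 20 × 5 = 100
  Utica->Elko: 20 × 7 = 140
  Ithaca->Yuma: 40 × 3 = 120
Total = 20 + 100 + 140 + 120 = 380.

380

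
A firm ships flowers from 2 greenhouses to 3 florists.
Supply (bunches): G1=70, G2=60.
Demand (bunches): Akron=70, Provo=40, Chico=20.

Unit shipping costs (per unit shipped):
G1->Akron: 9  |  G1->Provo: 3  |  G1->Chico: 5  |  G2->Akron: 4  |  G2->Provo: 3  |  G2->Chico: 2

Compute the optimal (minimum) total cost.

550

One minimum-cost allocation:
  G1→Akron: 10 × 9 = 90
  G1→Provo: 40 × 3 = 120
  G1→Chico: 20 × 5 = 100
  G2→Akron: 60 × 4 = 240
Total = 90 + 120 + 100 + 240 = 550.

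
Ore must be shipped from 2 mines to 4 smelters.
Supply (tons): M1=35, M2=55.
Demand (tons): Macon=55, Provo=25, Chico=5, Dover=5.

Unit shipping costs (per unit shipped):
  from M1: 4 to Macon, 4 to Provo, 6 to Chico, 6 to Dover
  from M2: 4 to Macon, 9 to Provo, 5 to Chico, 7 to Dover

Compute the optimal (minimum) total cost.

An optimal shipping plan:
  M1–Macon: 5 × 4 = 20
  M1–Provo: 25 × 4 = 100
  M1–Dover: 5 × 6 = 30
  M2–Macon: 50 × 4 = 200
  M2–Chico: 5 × 5 = 25
Total = 20 + 100 + 30 + 200 + 25 = 375.

375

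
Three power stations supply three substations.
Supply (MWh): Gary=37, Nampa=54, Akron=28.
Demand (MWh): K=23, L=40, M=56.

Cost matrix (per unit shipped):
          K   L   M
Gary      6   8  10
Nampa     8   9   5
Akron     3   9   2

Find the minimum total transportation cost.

657

One minimum-cost allocation:
  Gary to L: 37 × 8 = 296
  Nampa to L: 3 × 9 = 27
  Nampa to M: 51 × 5 = 255
  Akron to K: 23 × 3 = 69
  Akron to M: 5 × 2 = 10
Total = 296 + 27 + 255 + 69 + 10 = 657.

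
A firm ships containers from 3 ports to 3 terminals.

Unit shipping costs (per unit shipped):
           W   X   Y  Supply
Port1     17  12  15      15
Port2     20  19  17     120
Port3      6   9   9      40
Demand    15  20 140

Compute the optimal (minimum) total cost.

A cheapest plan:
  Port1→X: 15 × 12 = 180
  Port2→Y: 120 × 17 = 2040
  Port3→W: 15 × 6 = 90
  Port3→X: 5 × 9 = 45
  Port3→Y: 20 × 9 = 180
Total = 180 + 2040 + 90 + 45 + 180 = 2535.

2535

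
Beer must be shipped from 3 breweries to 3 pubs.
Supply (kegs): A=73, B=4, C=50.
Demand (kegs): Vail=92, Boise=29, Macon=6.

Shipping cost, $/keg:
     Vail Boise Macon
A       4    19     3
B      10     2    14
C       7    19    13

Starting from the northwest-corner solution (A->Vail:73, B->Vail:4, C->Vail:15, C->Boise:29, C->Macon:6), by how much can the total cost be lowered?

Current plan cost = 73·4 + 4·10 + 15·7 + 29·19 + 6·13 = $1066.
Optimal plan:
  A→Vail: 67 kegs
  A→Macon: 6 kegs
  B→Boise: 4 kegs
  C→Vail: 25 kegs
  C→Boise: 25 kegs
Optimal cost = $944.
Saving = 1066 − 944 = $122.

122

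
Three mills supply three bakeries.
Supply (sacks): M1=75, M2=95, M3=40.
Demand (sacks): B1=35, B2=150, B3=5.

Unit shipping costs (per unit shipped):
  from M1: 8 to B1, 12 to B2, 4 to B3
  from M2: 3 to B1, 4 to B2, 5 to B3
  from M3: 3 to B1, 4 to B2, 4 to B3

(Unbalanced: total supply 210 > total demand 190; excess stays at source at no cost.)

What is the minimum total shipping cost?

1020

A cheapest plan:
  M1–B1: 35 × 8 = 280
  M1–B2: 15 × 12 = 180
  M1–B3: 5 × 4 = 20
  M2–B2: 95 × 4 = 380
  M3–B2: 40 × 4 = 160
Total = 280 + 180 + 20 + 380 + 160 = 1020.
(Supply check: M1 ships 55; M2 ships 95; M3 ships 40.)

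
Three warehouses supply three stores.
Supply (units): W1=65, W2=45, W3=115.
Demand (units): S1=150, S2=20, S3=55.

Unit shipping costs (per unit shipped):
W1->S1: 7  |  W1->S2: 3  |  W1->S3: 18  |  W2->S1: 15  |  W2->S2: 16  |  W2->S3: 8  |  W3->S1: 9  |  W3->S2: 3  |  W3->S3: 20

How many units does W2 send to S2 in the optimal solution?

Solving gives:
  W1 to S1: 55 × 7 = 385
  W1 to S3: 10 × 18 = 180
  W2 to S3: 45 × 8 = 360
  W3 to S1: 95 × 9 = 855
  W3 to S2: 20 × 3 = 60
Total cost = 1840.
The route W2→S2 is not used.

0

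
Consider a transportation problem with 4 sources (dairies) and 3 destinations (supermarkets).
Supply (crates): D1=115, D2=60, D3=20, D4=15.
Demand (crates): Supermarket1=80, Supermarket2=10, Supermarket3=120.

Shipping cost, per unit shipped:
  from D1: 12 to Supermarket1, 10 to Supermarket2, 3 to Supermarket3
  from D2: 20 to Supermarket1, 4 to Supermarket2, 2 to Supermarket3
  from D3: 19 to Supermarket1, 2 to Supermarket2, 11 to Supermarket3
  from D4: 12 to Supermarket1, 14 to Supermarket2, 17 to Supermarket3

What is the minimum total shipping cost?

A cheapest plan:
  D1 to Supermarket1: 55 × 12 = 660
  D1 to Supermarket3: 60 × 3 = 180
  D2 to Supermarket3: 60 × 2 = 120
  D3 to Supermarket1: 10 × 19 = 190
  D3 to Supermarket2: 10 × 2 = 20
  D4 to Supermarket1: 15 × 12 = 180
Total = 660 + 180 + 120 + 190 + 20 + 180 = 1350.
(Supply check: D1 ships 115; D2 ships 60; D3 ships 20; D4 ships 15.)

1350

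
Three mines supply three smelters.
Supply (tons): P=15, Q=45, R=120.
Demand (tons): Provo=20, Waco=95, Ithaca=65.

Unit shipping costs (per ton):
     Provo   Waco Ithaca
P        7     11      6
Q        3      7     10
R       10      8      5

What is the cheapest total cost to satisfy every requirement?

A cheapest plan:
  P to Ithaca: 15 tons
  Q to Provo: 20 tons
  Q to Waco: 25 tons
  R to Waco: 70 tons
  R to Ithaca: 50 tons
Total cost = 1135.
(Supply check: P ships 15; Q ships 45; R ships 120.)

1135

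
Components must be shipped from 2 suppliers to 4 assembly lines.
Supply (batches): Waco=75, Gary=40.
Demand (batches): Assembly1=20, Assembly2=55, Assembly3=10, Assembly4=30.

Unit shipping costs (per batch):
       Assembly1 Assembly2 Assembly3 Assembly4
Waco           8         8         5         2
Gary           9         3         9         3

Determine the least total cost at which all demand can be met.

An optimal shipping plan:
  Waco->Assembly1: 20 × 8 = 160
  Waco->Assembly2: 15 × 8 = 120
  Waco->Assembly3: 10 × 5 = 50
  Waco->Assembly4: 30 × 2 = 60
  Gary->Assembly2: 40 × 3 = 120
Total = 160 + 120 + 50 + 60 + 120 = 510.
(Supply check: Waco ships 75; Gary ships 40.)

510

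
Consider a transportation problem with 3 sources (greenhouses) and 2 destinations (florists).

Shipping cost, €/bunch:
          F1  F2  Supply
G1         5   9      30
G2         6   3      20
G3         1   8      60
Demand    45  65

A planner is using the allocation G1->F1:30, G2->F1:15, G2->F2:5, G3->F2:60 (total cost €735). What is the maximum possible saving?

Current plan cost = 30·5 + 15·6 + 5·3 + 60·8 = €735.
Optimal plan:
  G1→F2: 30 × €9 = €270
  G2→F2: 20 × €3 = €60
  G3→F1: 45 × €1 = €45
  G3→F2: 15 × €8 = €120
Optimal cost = €495.
Saving = 735 − 495 = €240.

240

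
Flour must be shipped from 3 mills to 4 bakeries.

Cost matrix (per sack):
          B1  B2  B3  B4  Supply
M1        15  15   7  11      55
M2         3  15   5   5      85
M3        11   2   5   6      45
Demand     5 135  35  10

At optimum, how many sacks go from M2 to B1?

The minimum-cost plan:
  M1->B2: 55 × 15 = 825
  M2->B1: 5 × 3 = 15
  M2->B2: 35 × 15 = 525
  M2->B3: 35 × 5 = 175
  M2->B4: 10 × 5 = 50
  M3->B2: 45 × 2 = 90
Total cost = 1680.
So M2→B1 carries 5 sacks.

5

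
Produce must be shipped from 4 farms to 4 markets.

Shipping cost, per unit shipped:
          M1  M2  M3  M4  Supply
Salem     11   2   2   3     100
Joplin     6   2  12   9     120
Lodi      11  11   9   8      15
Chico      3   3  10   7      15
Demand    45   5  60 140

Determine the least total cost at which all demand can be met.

1360

An optimal shipping plan:
  Salem→M3: 60 × 2 = 120
  Salem→M4: 40 × 3 = 120
  Joplin→M1: 30 × 6 = 180
  Joplin→M2: 5 × 2 = 10
  Joplin→M4: 85 × 9 = 765
  Lodi→M4: 15 × 8 = 120
  Chico→M1: 15 × 3 = 45
Total = 120 + 120 + 180 + 10 + 765 + 120 + 45 = 1360.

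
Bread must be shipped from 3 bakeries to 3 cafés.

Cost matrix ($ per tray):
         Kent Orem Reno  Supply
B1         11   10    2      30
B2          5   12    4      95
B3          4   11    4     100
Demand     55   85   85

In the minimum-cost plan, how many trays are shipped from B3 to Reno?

0

Solving gives:
  B1 to Orem: 30 × $10 = $300
  B2 to Kent: 10 × $5 = $50
  B2 to Reno: 85 × $4 = $340
  B3 to Kent: 45 × $4 = $180
  B3 to Orem: 55 × $11 = $605
Total cost = $1475.
The route B3→Reno is not used.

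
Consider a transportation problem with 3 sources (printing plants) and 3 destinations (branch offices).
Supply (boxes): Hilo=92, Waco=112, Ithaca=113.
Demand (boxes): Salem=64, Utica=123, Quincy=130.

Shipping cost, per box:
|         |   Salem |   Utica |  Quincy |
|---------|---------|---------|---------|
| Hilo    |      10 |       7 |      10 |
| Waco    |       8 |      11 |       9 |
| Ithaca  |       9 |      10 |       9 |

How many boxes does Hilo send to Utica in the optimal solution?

The minimum-cost plan:
  Hilo->Utica: 92 × 7 = 644
  Waco->Salem: 64 × 8 = 512
  Waco->Quincy: 48 × 9 = 432
  Ithaca->Utica: 31 × 10 = 310
  Ithaca->Quincy: 82 × 9 = 738
Total cost = 2636.
So Hilo→Utica carries 92 boxes.

92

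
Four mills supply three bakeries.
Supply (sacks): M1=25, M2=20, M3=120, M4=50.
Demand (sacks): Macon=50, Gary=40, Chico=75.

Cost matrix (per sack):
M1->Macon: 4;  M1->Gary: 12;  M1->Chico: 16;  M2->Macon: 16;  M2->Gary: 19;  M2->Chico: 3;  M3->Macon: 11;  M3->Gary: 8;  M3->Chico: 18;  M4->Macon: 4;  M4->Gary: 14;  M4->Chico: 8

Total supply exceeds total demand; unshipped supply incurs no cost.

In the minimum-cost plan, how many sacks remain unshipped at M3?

Minimum-cost shipments:
  M1→Macon: 25 × 4 = 100
  M2→Chico: 20 × 3 = 60
  M3→Macon: 25 × 11 = 275
  M3→Gary: 40 × 8 = 320
  M3→Chico: 5 × 18 = 90
  M4→Chico: 50 × 8 = 400
Total cost = 1245.
M3 ships 70 of its 120, leaving 50.

50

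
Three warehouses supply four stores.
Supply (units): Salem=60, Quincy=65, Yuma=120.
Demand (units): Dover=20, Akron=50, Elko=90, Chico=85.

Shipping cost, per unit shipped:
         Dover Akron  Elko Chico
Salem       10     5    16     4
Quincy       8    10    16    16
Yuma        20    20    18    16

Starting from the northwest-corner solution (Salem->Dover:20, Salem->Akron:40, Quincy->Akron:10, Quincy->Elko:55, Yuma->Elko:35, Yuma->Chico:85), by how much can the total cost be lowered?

Current plan cost = 20·10 + 40·5 + 10·10 + 55·16 + 35·18 + 85·16 = 3370.
Optimal plan:
  Salem to Akron: 5 × 5 = 25
  Salem to Chico: 55 × 4 = 220
  Quincy to Dover: 20 × 8 = 160
  Quincy to Akron: 45 × 10 = 450
  Yuma to Elko: 90 × 18 = 1620
  Yuma to Chico: 30 × 16 = 480
Optimal cost = 2955.
Saving = 3370 − 2955 = 415.

415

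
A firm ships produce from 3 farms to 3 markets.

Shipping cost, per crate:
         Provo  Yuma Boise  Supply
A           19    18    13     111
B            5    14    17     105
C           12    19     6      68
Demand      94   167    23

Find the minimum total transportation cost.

Optimal allocation:
  A->Yuma: 111 crates
  B->Provo: 94 crates
  B->Yuma: 11 crates
  C->Yuma: 45 crates
  C->Boise: 23 crates
Total cost = 3615.
(Supply check: A ships 111; B ships 105; C ships 68.)

3615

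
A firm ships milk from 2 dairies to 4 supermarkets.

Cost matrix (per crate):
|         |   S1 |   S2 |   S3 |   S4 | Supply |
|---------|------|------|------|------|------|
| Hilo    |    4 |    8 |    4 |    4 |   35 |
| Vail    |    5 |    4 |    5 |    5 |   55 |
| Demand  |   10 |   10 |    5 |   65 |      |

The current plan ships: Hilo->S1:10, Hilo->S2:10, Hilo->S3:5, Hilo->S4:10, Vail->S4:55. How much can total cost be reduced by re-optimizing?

Current plan cost = 10·4 + 10·8 + 5·4 + 10·4 + 55·5 = 455.
Optimal plan:
  Hilo to S1: 10 crates
  Hilo to S3: 5 crates
  Hilo to S4: 20 crates
  Vail to S2: 10 crates
  Vail to S4: 45 crates
Optimal cost = 405.
Saving = 455 − 405 = 50.

50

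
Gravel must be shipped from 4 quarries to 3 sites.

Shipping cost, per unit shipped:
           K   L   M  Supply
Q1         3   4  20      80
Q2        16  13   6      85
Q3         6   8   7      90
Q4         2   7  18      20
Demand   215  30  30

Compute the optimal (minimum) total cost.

One minimum-cost allocation:
  Q1–K: 80 × 3 = 240
  Q2–K: 25 × 16 = 400
  Q2–L: 30 × 13 = 390
  Q2–M: 30 × 6 = 180
  Q3–K: 90 × 6 = 540
  Q4–K: 20 × 2 = 40
Total = 240 + 400 + 390 + 180 + 540 + 40 = 1790.

1790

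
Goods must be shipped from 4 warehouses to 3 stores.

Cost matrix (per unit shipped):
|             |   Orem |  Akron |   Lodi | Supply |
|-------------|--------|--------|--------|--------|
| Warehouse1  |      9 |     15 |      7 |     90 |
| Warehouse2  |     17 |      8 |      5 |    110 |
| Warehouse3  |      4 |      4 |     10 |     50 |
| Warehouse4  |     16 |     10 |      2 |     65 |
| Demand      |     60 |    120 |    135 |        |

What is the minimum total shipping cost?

1840

An optimal shipping plan:
  Warehouse1->Orem: 60 × 9 = 540
  Warehouse1->Lodi: 30 × 7 = 210
  Warehouse2->Akron: 70 × 8 = 560
  Warehouse2->Lodi: 40 × 5 = 200
  Warehouse3->Akron: 50 × 4 = 200
  Warehouse4->Lodi: 65 × 2 = 130
Total = 540 + 210 + 560 + 200 + 200 + 130 = 1840.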